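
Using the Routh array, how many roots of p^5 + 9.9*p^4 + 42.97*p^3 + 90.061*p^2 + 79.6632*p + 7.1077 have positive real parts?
Routh array:
p^5: [1, 42.97, 79.6632]; p^4: [9.9, 90.061, 7.1077]; p^3: [33.8729, 78.9453]; p^2: [66.9878, 7.1077]; p^1: [75.3512]; p^0: [7.1077]
First column: [1, 9.9, 33.8729, 66.9878, 75.3512, 7.1077]. Sign changes = RHP roots = 0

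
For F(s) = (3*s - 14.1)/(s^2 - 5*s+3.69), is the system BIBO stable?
Denominator: s^2 - 5*s + 3.69 = (s - 4.1)(s - 0.9). Poles: 0.9, 4.1. All Re(p)<0: No (unstable)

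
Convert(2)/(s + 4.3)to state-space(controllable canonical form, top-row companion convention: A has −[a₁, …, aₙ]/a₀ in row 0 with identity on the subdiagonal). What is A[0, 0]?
Reachable canonical form for den = s + 4.3: top row of A = -[a₁,a₂,...,aₙ]/a₀, ones on the subdiagonal, zeros elsewhere.
A = [[-4.3]].
A[0,0] = -4.3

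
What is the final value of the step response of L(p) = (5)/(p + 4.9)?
FVT: lim_{t→∞} y(t) = lim_{p→0} p*Y(p) where Y(p) = L(p)/p.
= lim_{p→0} L(p) = L(0) = num(0)/den(0) = 5/4.9 = 1.02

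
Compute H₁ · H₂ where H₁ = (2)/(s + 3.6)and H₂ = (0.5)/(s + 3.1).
Series: H = H₁ · H₂ = (n₁·n₂)/(d₁·d₂).
Num: n₁·n₂ = 1. Den: d₁·d₂ = s^2 + 6.7*s + 11.16.
H(s) = (1)/(s^2 + 6.7*s + 11.16)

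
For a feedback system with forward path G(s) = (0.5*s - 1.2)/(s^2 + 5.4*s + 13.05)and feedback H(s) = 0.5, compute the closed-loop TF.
Closed-loop T = G/(1+GH).
Numerator: G_num * H_den = 0.5*s - 1.2.
Denominator: G_den * H_den + G_num * H_num = (s^2 + 5.4*s + 13.05) + (0.25*s - 0.6) = s^2 + 5.65*s + 12.45.
T(s) = (0.5*s - 1.2)/(s^2 + 5.65*s + 12.45)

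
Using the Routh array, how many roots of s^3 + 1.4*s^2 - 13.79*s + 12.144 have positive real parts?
Routh array:
s^3: [1, -13.79]; s^2: [1.4, 12.144]; s^1: [-22.4643]; s^0: [12.144]
First column: [1, 1.4, -22.4643, 12.144]. Sign changes = RHP roots = 2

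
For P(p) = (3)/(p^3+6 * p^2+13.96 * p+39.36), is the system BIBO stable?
Denominator: p^3 + 6*p^2 + 13.96*p + 39.36 = (p + 4.8)(p^2 + 1.2*p + 8.2). Poles: -0.6 + 2.8j, -0.6 - 2.8j, -4.8. All Re(p)<0: Yes (stable)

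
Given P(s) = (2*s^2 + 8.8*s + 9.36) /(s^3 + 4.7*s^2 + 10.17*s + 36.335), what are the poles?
Set denominator = 0: s^3 + 4.7*s^2 + 10.17*s + 36.335 = (s + 4.3)(s^2 + 0.4*s + 8.45) = 0 → Poles: -0.2 + 2.9j, -0.2 - 2.9j, -4.3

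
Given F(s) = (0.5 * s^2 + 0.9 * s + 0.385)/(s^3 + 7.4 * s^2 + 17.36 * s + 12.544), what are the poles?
Set denominator = 0: s^3 + 7.4*s^2 + 17.36*s + 12.544 = (s + 1.4)(s + 3.2)(s + 2.8) = 0 → Poles: -1.4, -2.8, -3.2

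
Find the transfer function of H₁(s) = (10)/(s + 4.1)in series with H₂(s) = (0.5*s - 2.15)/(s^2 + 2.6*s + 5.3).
Series: H = H₁ · H₂ = (n₁·n₂)/(d₁·d₂).
Num: n₁·n₂ = 5*s - 21.5. Den: d₁·d₂ = s^3 + 6.7*s^2 + 15.96*s + 21.73.
H(s) = (5*s - 21.5)/(s^3 + 6.7*s^2 + 15.96*s + 21.73)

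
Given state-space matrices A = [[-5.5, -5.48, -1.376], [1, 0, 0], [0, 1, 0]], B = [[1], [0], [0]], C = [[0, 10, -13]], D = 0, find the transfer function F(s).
F(s) = C(sI - A)⁻¹B + D.
Characteristic polynomial det(sI - A) = s^3 + 5.5*s^2 + 5.48*s + 1.376.
Numerator from C·adj(sI-A)·B + D·det(sI-A) = 10*s - 13.
F(s) = (10*s - 13)/(s^3 + 5.5*s^2 + 5.48*s + 1.376)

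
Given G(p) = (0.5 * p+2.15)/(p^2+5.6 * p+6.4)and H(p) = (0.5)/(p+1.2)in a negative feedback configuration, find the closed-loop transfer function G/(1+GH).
Closed-loop T = G/(1+GH).
Numerator: G_num * H_den = 0.5*p^2 + 2.75*p + 2.58.
Denominator: G_den * H_den + G_num * H_num = (p^3 + 6.8*p^2 + 13.12*p + 7.68) + (0.25*p + 1.075) = p^3 + 6.8*p^2 + 13.37*p + 8.755.
T(p) = (0.5*p^2 + 2.75*p + 2.58)/(p^3 + 6.8*p^2 + 13.37*p + 8.755)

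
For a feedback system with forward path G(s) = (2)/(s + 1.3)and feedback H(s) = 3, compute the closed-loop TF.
Closed-loop T = G/(1+GH).
Numerator: G_num * H_den = 2.
Denominator: G_den * H_den + G_num * H_num = (s + 1.3) + (6) = s + 7.3.
T(s) = (2)/(s + 7.3)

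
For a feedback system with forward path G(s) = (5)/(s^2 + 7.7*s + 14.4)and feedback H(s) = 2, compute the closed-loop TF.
Closed-loop T = G/(1+GH).
Numerator: G_num * H_den = 5.
Denominator: G_den * H_den + G_num * H_num = (s^2 + 7.7*s + 14.4) + (10) = s^2 + 7.7*s + 24.4.
T(s) = (5)/(s^2 + 7.7*s + 24.4)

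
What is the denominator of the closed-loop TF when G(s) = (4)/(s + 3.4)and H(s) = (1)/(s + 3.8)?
Characteristic poly = G_den * H_den + G_num * H_num = (s^2 + 7.2*s + 12.92) + (4) = s^2 + 7.2*s + 16.92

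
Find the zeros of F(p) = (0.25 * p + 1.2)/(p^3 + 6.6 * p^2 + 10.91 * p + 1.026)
Set numerator = 0: 0.25*p + 1.2 = 0 → Zeros: -4.8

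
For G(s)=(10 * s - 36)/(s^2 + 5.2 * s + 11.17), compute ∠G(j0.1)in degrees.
Substitute s = j*0.1: G(j0.1) = -3.21465 + 0.239392j.
∠G(j0.1) = atan2(Im, Re) = atan2(0.239392, -3.21465) = 175.74°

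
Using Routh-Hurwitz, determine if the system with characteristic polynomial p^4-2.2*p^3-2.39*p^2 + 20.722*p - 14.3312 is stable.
Routh array:
p^4: [1, -2.39, -14.3312]; p^3: [-2.2, 20.722]; p^2: [7.02909, -14.3312]; p^1: [16.2365]; p^0: [-14.3312]
First column: [1, -2.2, 7.02909, 16.2365, -14.3312]. Sign changes = 3.
No, unstable (3 RHP root(s))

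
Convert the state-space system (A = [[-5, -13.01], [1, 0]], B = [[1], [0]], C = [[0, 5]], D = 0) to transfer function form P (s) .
P(s) = C(sI - A)⁻¹B + D.
Characteristic polynomial det(sI - A) = s^2 + 5*s + 13.01.
Numerator from C·adj(sI-A)·B + D·det(sI-A) = 5.
P(s) = (5)/(s^2 + 5*s + 13.01)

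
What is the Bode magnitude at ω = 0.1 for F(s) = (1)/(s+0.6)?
Substitute s = j*0.1: F(j0.1) = 1.62162 - 0.27027j.
|F(j0.1)| = sqrt(Re² + Im²) = 1.644.
20*log₁₀(1.644) = 4.32 dB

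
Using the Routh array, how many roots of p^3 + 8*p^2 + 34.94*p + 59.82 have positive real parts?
Routh array:
p^3: [1, 34.94]; p^2: [8, 59.82]; p^1: [27.4625]; p^0: [59.82]
First column: [1, 8, 27.4625, 59.82]. Sign changes = RHP roots = 0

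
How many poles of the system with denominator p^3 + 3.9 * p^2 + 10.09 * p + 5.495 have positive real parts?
p^3 + 3.9*p^2 + 10.09*p + 5.495 = (p + 0.7)(p^2 + 3.2*p + 7.85). Poles: -0.7, -1.6 + 2.3j, -1.6 - 2.3j. RHP poles (Re>0): 0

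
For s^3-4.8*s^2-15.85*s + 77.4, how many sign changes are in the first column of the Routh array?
Routh array:
s^3: [1, -15.85]; s^2: [-4.8, 77.4]; s^1: [0.275]; s^0: [77.4]
First column: [1, -4.8, 0.275, 77.4]. Sign changes = 2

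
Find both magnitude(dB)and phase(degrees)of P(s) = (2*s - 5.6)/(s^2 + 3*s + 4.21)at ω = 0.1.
Substitute s = j*0.1: P(j0.1) = -1.32318 + 0.142132j.
|P| = 20*log₁₀(sqrt(Re²+Im²)) = 2.48 dB.
∠P = atan2(Im, Re) = 173.87°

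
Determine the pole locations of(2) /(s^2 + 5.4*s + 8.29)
Set denominator = 0: s^2 + 5.4*s + 8.29 = 0 → Poles: -2.7 + 1j, -2.7 - 1j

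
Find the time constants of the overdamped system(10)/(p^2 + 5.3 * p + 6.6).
Overdamped: real poles at -3.3, -2. τ = -1/pole → τ₁ = 0.303, τ₂ = 0.5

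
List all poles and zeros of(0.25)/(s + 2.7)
Set denominator = 0: s + 2.7 = 0 → Poles: -2.7
Numerator is a nonzero constant (0.25) → Zeros: none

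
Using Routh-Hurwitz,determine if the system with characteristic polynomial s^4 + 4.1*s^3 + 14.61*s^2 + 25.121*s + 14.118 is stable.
Routh array:
s^4: [1, 14.61, 14.118]; s^3: [4.1, 25.121]; s^2: [8.48293, 14.118]; s^1: [18.2974]; s^0: [14.118]
First column: [1, 4.1, 8.48293, 18.2974, 14.118]. Sign changes = 0.
Yes, stable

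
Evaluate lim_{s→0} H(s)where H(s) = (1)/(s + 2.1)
DC gain = H(0) = num(0)/den(0) = 1/2.1 = 0.4762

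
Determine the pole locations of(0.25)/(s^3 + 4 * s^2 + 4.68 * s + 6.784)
Set denominator = 0: s^3 + 4*s^2 + 4.68*s + 6.784 = (s + 3.2)(s^2 + 0.8*s + 2.12) = 0 → Poles: -0.4 + 1.4j, -0.4 - 1.4j, -3.2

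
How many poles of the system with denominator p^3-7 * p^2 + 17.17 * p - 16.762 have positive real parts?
p^3 - 7*p^2 + 17.17*p - 16.762 = (p - 3.4)(p^2 - 3.6*p + 4.93). Poles: 1.8 + 1.3j, 1.8 - 1.3j, 3.4. RHP poles (Re>0): 3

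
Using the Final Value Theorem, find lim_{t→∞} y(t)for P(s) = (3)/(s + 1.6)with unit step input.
FVT: lim_{t→∞} y(t) = lim_{s→0} s*Y(s) where Y(s) = P(s)/s.
= lim_{s→0} P(s) = P(0) = num(0)/den(0) = 3/1.6 = 1.875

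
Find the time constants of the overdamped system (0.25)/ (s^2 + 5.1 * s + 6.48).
Overdamped: real poles at -2.4, -2.7. τ = -1/pole → τ₁ = 0.4167, τ₂ = 0.3704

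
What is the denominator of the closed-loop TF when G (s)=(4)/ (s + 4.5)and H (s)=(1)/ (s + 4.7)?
Characteristic poly = G_den * H_den + G_num * H_num = (s^2 + 9.2*s + 21.15) + (4) = s^2 + 9.2*s + 25.15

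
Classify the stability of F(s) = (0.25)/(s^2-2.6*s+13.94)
Denominator: s^2 - 2.6*s + 13.94. Poles: 1.3 + 3.5j, 1.3 - 3.5j. Unstable (2 pole(s) in RHP)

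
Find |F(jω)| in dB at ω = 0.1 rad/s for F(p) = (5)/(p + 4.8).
Substitute p = j*0.1: F(j0.1) = 1.04121 - 0.021692j.
|F(j0.1)| = sqrt(Re² + Im²) = 1.041.
20*log₁₀(1.041) = 0.35 dB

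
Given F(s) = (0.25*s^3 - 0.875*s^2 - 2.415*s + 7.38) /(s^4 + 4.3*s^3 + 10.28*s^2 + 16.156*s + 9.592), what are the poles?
Set denominator = 0: s^4 + 4.3*s^3 + 10.28*s^2 + 16.156*s + 9.592 = (s + 1.1)(s + 2)(s^2 + 1.2*s + 4.36) = 0 → Poles: -0.6 + 2j, -0.6 - 2j, -1.1, -2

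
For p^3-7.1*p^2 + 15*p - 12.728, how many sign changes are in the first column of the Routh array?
Routh array:
p^3: [1, 15]; p^2: [-7.1, -12.728]; p^1: [13.2073]; p^0: [-12.728]
First column: [1, -7.1, 13.2073, -12.728]. Sign changes = 3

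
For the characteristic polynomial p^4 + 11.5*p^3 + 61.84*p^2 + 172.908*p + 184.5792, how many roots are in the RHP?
p^4 + 11.5*p^3 + 61.84*p^2 + 172.908*p + 184.5792 = (p + 2.4)(p + 3.9)(p^2 + 5.2*p + 19.72). Poles: -2.4, -2.6 + 3.6j, -2.6 - 3.6j, -3.9. RHP poles (Re>0): 0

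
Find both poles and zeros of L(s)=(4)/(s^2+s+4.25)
Set denominator = 0: s^2 + s + 4.25 = 0 → Poles: -0.5 + 2j, -0.5 - 2j
Numerator is a nonzero constant (4) → Zeros: none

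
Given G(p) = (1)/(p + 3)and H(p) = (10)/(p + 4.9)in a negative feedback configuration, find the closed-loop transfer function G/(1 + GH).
Closed-loop T = G/(1+GH).
Numerator: G_num * H_den = p + 4.9.
Denominator: G_den * H_den + G_num * H_num = (p^2 + 7.9*p + 14.7) + (10) = p^2 + 7.9*p + 24.7.
T(p) = (p + 4.9)/(p^2 + 7.9*p + 24.7)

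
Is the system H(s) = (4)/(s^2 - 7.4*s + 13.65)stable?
Denominator: s^2 - 7.4*s + 13.65 = (s - 3.9)(s - 3.5). Poles: 3.5, 3.9. All Re(p)<0: No (unstable)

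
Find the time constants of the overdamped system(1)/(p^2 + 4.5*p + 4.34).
Overdamped: real poles at -1.4, -3.1. τ = -1/pole → τ₁ = 0.7143, τ₂ = 0.3226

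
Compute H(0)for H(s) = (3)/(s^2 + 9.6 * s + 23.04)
DC gain = H(0) = num(0)/den(0) = 3/23.04 = 0.1302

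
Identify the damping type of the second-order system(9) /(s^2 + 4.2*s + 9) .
Standard form: ωn²/(s²+2ζωn·s+ωn²) gives ωn=3, ζ=0.7.
Underdamped (ζ = 0.7 < 1)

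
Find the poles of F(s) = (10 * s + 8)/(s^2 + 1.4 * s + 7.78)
Set denominator = 0: s^2 + 1.4*s + 7.78 = 0 → Poles: -0.7 + 2.7j, -0.7 - 2.7j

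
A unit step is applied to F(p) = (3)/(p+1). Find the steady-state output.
FVT: lim_{t→∞} y(t) = lim_{p→0} p*Y(p) where Y(p) = F(p)/p.
= lim_{p→0} F(p) = F(0) = num(0)/den(0) = 3/1 = 3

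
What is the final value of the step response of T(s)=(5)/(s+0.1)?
FVT: lim_{t→∞} y(t) = lim_{s→0} s*Y(s) where Y(s) = T(s)/s.
= lim_{s→0} T(s) = T(0) = num(0)/den(0) = 5/0.1 = 50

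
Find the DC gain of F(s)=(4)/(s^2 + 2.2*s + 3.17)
DC gain = F(0) = num(0)/den(0) = 4/3.17 = 1.262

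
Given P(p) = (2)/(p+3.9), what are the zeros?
Numerator is a nonzero constant (2) → Zeros: none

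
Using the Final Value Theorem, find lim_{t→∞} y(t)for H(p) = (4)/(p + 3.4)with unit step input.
FVT: lim_{t→∞} y(t) = lim_{p→0} p*Y(p) where Y(p) = H(p)/p.
= lim_{p→0} H(p) = H(0) = num(0)/den(0) = 4/3.4 = 1.176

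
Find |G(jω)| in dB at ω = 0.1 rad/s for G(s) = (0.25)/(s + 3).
Substitute s = j*0.1: G(j0.1) = 0.0832408 - 0.00277469j.
|G(j0.1)| = sqrt(Re² + Im²) = 0.08329.
20*log₁₀(0.08329) = -21.59 dB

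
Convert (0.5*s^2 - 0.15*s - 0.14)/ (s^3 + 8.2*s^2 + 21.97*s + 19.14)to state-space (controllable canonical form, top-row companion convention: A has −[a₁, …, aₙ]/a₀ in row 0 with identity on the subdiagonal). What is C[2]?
Reachable canonical form: C = numerator coefficients (right-aligned, zero-padded to length n).
num = 0.5*s^2 - 0.15*s - 0.14, C = [[0.5, -0.15, -0.14]].
C[2] = -0.14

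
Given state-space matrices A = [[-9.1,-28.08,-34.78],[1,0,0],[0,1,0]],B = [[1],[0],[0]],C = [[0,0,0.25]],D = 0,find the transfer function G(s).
G(s) = C(sI - A)⁻¹B + D.
Characteristic polynomial det(sI - A) = s^3 + 9.1*s^2 + 28.08*s + 34.78.
Numerator from C·adj(sI-A)·B + D·det(sI-A) = 0.25.
G(s) = (0.25)/(s^3 + 9.1*s^2 + 28.08*s + 34.78)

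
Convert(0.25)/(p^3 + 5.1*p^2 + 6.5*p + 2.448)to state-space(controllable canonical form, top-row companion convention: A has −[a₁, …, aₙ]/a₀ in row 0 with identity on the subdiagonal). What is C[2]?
Reachable canonical form: C = numerator coefficients (right-aligned, zero-padded to length n).
num = 0.25, C = [[0, 0, 0.25]].
C[2] = 0.25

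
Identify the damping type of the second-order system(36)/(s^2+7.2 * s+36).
Standard form: ωn²/(s²+2ζωn·s+ωn²) gives ωn=6, ζ=0.6.
Underdamped (ζ = 0.6 < 1)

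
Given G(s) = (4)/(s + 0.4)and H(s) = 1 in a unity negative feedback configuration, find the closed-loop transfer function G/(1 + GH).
Closed-loop T = G/(1+GH).
Numerator: G_num * H_den = 4.
Denominator: G_den * H_den + G_num * H_num = (s + 0.4) + (4) = s + 4.4.
T(s) = (4)/(s + 4.4)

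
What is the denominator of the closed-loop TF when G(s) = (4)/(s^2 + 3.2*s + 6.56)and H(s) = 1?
Characteristic poly = G_den * H_den + G_num * H_num = (s^2 + 3.2*s + 6.56) + (4) = s^2 + 3.2*s + 10.56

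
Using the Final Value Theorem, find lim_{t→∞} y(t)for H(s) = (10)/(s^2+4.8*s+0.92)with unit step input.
FVT: lim_{t→∞} y(t) = lim_{s→0} s*Y(s) where Y(s) = H(s)/s.
= lim_{s→0} H(s) = H(0) = num(0)/den(0) = 10/0.92 = 10.87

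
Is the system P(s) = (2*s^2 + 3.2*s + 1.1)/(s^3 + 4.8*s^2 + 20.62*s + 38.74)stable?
Denominator: s^3 + 4.8*s^2 + 20.62*s + 38.74 = (s + 2.6)(s^2 + 2.2*s + 14.9). Poles: -1.1 + 3.7j, -1.1 - 3.7j, -2.6. All Re(p)<0: Yes (stable)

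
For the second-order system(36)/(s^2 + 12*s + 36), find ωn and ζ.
Standard form: ωn²/(s²+2ζωn·s+ωn²).
const=36=ωn² → ωn=6, s coeff=12=2ζωn → ζ=1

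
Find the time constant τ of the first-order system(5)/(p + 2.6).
First-order system: τ = -1/pole. Pole = -2.6. τ = -1/(-2.6) = 0.3846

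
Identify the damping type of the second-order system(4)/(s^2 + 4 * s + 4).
Standard form: ωn²/(s²+2ζωn·s+ωn²) gives ωn=2, ζ=1.
Critically damped (ζ = 1)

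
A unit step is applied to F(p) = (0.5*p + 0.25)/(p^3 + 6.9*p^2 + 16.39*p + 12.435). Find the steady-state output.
FVT: lim_{t→∞} y(t) = lim_{p→0} p*Y(p) where Y(p) = F(p)/p.
= lim_{p→0} F(p) = F(0) = num(0)/den(0) = 0.25/12.435 = 0.0201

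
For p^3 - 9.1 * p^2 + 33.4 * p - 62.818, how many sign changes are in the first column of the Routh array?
Routh array:
p^3: [1, 33.4]; p^2: [-9.1, -62.818]; p^1: [26.4969]; p^0: [-62.818]
First column: [1, -9.1, 26.4969, -62.818]. Sign changes = 3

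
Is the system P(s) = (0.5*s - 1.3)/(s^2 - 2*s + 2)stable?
Denominator: s^2 - 2*s + 2. Poles: 1 + 1j, 1 - 1j. All Re(p)<0: No (unstable)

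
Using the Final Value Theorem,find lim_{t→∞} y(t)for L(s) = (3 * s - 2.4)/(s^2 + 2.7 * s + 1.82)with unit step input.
FVT: lim_{t→∞} y(t) = lim_{s→0} s*Y(s) where Y(s) = L(s)/s.
= lim_{s→0} L(s) = L(0) = num(0)/den(0) = -2.4/1.82 = -1.319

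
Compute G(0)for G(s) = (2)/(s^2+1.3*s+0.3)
DC gain = G(0) = num(0)/den(0) = 2/0.3 = 6.667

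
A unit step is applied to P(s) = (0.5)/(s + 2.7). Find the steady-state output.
FVT: lim_{t→∞} y(t) = lim_{s→0} s*Y(s) where Y(s) = P(s)/s.
= lim_{s→0} P(s) = P(0) = num(0)/den(0) = 0.5/2.7 = 0.1852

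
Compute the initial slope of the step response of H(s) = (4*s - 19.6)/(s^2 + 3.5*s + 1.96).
IVT: y'(0⁺) = lim_{s→∞} s²·Y(s) = lim_{s→∞} s·H(s).
deg(num) = 1, deg(den) = 2, relative degree = 1, so s·H(s) → (leading num)/(leading den) = 4/1 = 4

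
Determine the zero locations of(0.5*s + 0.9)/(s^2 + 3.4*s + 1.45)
Set numerator = 0: 0.5*s + 0.9 = 0 → Zeros: -1.8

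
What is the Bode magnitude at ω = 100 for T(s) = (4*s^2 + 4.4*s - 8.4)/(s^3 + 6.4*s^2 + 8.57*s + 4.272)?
Substitute s = j*100: T(j100) = 0.0021157 - 0.0399072j.
|T(j100)| = sqrt(Re² + Im²) = 0.03996.
20*log₁₀(0.03996) = -27.97 dB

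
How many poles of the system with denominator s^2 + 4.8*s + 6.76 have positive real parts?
Poles: -2.4 + 1j, -2.4 - 1j. RHP poles (Re>0): 0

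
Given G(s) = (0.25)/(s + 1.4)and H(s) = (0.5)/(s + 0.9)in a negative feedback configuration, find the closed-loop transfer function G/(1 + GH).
Closed-loop T = G/(1+GH).
Numerator: G_num * H_den = 0.25*s + 0.225.
Denominator: G_den * H_den + G_num * H_num = (s^2 + 2.3*s + 1.26) + (0.125) = s^2 + 2.3*s + 1.385.
T(s) = (0.25*s + 0.225)/(s^2 + 2.3*s + 1.385)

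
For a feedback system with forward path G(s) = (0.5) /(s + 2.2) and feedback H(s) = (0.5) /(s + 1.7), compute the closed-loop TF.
Closed-loop T = G/(1+GH).
Numerator: G_num * H_den = 0.5*s + 0.85.
Denominator: G_den * H_den + G_num * H_num = (s^2 + 3.9*s + 3.74) + (0.25) = s^2 + 3.9*s + 3.99.
T(s) = (0.5*s + 0.85)/(s^2 + 3.9*s + 3.99)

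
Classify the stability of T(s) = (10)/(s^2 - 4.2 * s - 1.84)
Denominator: s^2 - 4.2*s - 1.84 = (s - 4.6)(s + 0.4). Poles: -0.4, 4.6. Unstable (1 pole(s) in RHP)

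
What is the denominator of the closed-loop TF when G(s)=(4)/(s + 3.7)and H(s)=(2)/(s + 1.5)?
Characteristic poly = G_den * H_den + G_num * H_num = (s^2 + 5.2*s + 5.55) + (8) = s^2 + 5.2*s + 13.55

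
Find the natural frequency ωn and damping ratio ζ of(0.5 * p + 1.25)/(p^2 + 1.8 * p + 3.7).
Underdamped: complex pole -0.9 + 1.7j. ωn = |pole| = 1.924, ζ = -Re(pole)/ωn = 0.4679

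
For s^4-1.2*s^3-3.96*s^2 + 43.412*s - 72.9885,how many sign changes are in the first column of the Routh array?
Routh array:
s^4: [1, -3.96, -72.9885]; s^3: [-1.2, 43.412]; s^2: [32.2167, -72.9885]; s^1: [40.6933]; s^0: [-72.9885]
First column: [1, -1.2, 32.2167, 40.6933, -72.9885]. Sign changes = 3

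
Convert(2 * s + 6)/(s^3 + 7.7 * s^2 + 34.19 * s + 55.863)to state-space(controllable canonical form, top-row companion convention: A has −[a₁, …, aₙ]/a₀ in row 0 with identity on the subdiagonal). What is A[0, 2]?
Reachable canonical form for den = s^3 + 7.7*s^2 + 34.19*s + 55.863: top row of A = -[a₁,a₂,...,aₙ]/a₀, ones on the subdiagonal, zeros elsewhere.
A = [[-7.7, -34.19, -55.863], [1, 0, 0], [0, 1, 0]].
A[0,2] = -55.863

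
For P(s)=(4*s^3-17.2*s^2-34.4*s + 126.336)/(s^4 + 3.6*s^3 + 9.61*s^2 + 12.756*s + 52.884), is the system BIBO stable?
Denominator: s^4 + 3.6*s^3 + 9.61*s^2 + 12.756*s + 52.884 = (s^2 - 1.2*s + 5.2)(s^2 + 4.8*s + 10.17). Poles: -2.4 + 2.1j, -2.4 - 2.1j, 0.6 + 2.2j, 0.6 - 2.2j. All Re(p)<0: No (unstable)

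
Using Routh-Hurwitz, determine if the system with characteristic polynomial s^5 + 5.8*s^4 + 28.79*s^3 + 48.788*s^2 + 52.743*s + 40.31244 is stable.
Routh array:
s^5: [1, 28.79, 52.743]; s^4: [5.8, 48.788, 40.31244]; s^3: [20.3783, 45.7926]; s^2: [35.7547, 40.31244]; s^1: [22.8166]; s^0: [40.31244]
First column: [1, 5.8, 20.3783, 35.7547, 22.8166, 40.31244]. Sign changes = 0.
Yes, stable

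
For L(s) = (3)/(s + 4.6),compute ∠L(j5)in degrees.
Substitute s = j*5: L(j5) = 0.29896 - 0.324957j.
∠L(j5) = atan2(Im, Re) = atan2(-0.324957, 0.29896) = -47.39°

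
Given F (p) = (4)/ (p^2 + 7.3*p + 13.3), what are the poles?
Set denominator = 0: p^2 + 7.3*p + 13.3 = (p + 3.5)(p + 3.8) = 0 → Poles: -3.5, -3.8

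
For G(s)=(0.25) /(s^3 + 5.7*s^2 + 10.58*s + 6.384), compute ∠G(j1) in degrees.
Substitute s = j*1: G(j1) = 0.00185377 - 0.0259637j.
∠G(j1) = atan2(Im, Re) = atan2(-0.0259637, 0.00185377) = -85.92°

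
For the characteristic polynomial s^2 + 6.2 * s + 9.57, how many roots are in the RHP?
s^2 + 6.2*s + 9.57 = (s + 3.3)(s + 2.9). Poles: -2.9, -3.3. RHP poles (Re>0): 0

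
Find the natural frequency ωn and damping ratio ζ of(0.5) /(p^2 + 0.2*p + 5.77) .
Underdamped: complex pole -0.1 + 2.4j. ωn = |pole| = 2.402, ζ = -Re(pole)/ωn = 0.04163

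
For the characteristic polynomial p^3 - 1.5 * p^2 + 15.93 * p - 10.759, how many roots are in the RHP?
p^3 - 1.5*p^2 + 15.93*p - 10.759 = (p - 0.7)(p^2 - 0.8*p + 15.37). Poles: 0.4 + 3.9j, 0.4 - 3.9j, 0.7. RHP poles (Re>0): 3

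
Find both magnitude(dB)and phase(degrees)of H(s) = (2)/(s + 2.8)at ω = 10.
Substitute s = j*10: H(j10) = 0.0519288 - 0.18546j.
|H| = 20*log₁₀(sqrt(Re²+Im²)) = -14.31 dB.
∠H = atan2(Im, Re) = -74.36°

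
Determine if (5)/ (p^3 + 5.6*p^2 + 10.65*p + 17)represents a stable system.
Denominator: p^3 + 5.6*p^2 + 10.65*p + 17 = (p + 4)(p^2 + 1.6*p + 4.25). Poles: -0.8 + 1.9j, -0.8 - 1.9j, -4. All Re(p)<0: Yes (stable)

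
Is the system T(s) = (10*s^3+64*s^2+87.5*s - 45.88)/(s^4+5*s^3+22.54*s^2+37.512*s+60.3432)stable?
Denominator: s^4 + 5*s^3 + 22.54*s^2 + 37.512*s + 60.3432 = (s^2 + 1.8*s + 5.22)(s^2 + 3.2*s + 11.56). Poles: -0.9 + 2.1j, -0.9 - 2.1j, -1.6 + 3j, -1.6 - 3j. All Re(p)<0: Yes (stable)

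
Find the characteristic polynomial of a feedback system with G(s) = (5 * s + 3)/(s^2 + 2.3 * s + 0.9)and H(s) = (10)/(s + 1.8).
Characteristic poly = G_den * H_den + G_num * H_num = (s^3 + 4.1*s^2 + 5.04*s + 1.62) + (50*s + 30) = s^3 + 4.1*s^2 + 55.04*s + 31.62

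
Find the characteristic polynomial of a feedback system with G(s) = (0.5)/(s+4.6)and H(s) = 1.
Characteristic poly = G_den * H_den + G_num * H_num = (s + 4.6) + (0.5) = s + 5.1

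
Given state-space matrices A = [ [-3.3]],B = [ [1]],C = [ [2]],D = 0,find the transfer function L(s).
L(s) = C(sI - A)⁻¹B + D.
Characteristic polynomial det(sI - A) = s + 3.3.
Numerator from C·adj(sI-A)·B + D·det(sI-A) = 2.
L(s) = (2)/(s + 3.3)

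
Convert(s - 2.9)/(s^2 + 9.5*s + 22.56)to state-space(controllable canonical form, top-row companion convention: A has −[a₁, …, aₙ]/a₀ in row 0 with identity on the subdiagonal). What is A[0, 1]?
Reachable canonical form for den = s^2 + 9.5*s + 22.56: top row of A = -[a₁,a₂,...,aₙ]/a₀, ones on the subdiagonal, zeros elsewhere.
A = [[-9.5, -22.56], [1, 0]].
A[0,1] = -22.56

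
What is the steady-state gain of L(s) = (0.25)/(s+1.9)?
DC gain = L(0) = num(0)/den(0) = 0.25/1.9 = 0.1316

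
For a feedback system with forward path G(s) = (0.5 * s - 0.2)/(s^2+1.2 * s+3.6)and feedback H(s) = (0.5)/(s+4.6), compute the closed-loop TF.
Closed-loop T = G/(1+GH).
Numerator: G_num * H_den = 0.5*s^2 + 2.1*s - 0.92.
Denominator: G_den * H_den + G_num * H_num = (s^3 + 5.8*s^2 + 9.12*s + 16.56) + (0.25*s - 0.1) = s^3 + 5.8*s^2 + 9.37*s + 16.46.
T(s) = (0.5*s^2 + 2.1*s - 0.92)/(s^3 + 5.8*s^2 + 9.37*s + 16.46)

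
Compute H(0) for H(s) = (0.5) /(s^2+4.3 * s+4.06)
DC gain = H(0) = num(0)/den(0) = 0.5/4.06 = 0.1232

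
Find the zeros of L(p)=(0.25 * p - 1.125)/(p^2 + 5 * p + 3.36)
Set numerator = 0: 0.25*p - 1.125 = 0 → Zeros: 4.5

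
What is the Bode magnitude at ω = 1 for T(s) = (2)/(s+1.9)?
Substitute s = j*1: T(j1) = 0.824295 - 0.433839j.
|T(j1)| = sqrt(Re² + Im²) = 0.9315.
20*log₁₀(0.9315) = -0.62 dB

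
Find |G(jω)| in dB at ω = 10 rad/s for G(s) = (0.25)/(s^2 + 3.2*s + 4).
Substitute s = j*10: G(j10) = -0.00234375 - 0.00078125j.
|G(j10)| = sqrt(Re² + Im²) = 0.002471.
20*log₁₀(0.002471) = -52.14 dB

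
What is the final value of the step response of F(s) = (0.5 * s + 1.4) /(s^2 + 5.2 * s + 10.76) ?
FVT: lim_{t→∞} y(t) = lim_{s→0} s*Y(s) where Y(s) = F(s)/s.
= lim_{s→0} F(s) = F(0) = num(0)/den(0) = 1.4/10.76 = 0.1301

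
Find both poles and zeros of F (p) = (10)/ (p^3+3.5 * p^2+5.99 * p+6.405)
Set denominator = 0: p^3 + 3.5*p^2 + 5.99*p + 6.405 = (p + 2.1)(p^2 + 1.4*p + 3.05) = 0 → Poles: -0.7 + 1.6j, -0.7 - 1.6j, -2.1
Numerator is a nonzero constant (10) → Zeros: none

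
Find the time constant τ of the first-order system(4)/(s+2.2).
First-order system: τ = -1/pole. Pole = -2.2. τ = -1/(-2.2) = 0.4545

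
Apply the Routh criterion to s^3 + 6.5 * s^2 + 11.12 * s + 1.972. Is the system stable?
Routh array:
s^3: [1, 11.12]; s^2: [6.5, 1.972]; s^1: [10.8166]; s^0: [1.972]
First column: [1, 6.5, 10.8166, 1.972]. Sign changes = 0.
Yes, stable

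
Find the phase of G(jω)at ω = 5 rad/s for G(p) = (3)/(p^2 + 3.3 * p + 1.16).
Substitute p = j*5: G(j5) = -0.0850825 - 0.0588868j.
∠G(j5) = atan2(Im, Re) = atan2(-0.0588868, -0.0850825) = -145.31°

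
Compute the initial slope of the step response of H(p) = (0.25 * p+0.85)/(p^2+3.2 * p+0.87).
IVT: y'(0⁺) = lim_{p→∞} p²·Y(p) = lim_{p→∞} p·H(p).
deg(num) = 1, deg(den) = 2, relative degree = 1, so p·H(p) → (leading num)/(leading den) = 0.25/1 = 0.25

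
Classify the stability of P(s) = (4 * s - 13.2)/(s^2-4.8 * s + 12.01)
Denominator: s^2 - 4.8*s + 12.01. Poles: 2.4 + 2.5j, 2.4 - 2.5j. Unstable (2 pole(s) in RHP)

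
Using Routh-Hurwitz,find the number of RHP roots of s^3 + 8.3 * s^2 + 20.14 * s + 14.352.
Routh array:
s^3: [1, 20.14]; s^2: [8.3, 14.352]; s^1: [18.4108]; s^0: [14.352]
First column: [1, 8.3, 18.4108, 14.352]. Sign changes = RHP roots = 0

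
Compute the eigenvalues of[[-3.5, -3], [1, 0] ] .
Eigenvalues solve det(λI - A) = 0.
Characteristic polynomial: λ^2 + 3.5*λ + 3 = 0.
Factor: (λ + 1.5)(λ + 2) = 0.
Roots: -1.5, -2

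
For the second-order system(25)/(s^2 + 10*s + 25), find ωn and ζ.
Standard form: ωn²/(s²+2ζωn·s+ωn²).
const=25=ωn² → ωn=5, s coeff=10=2ζωn → ζ=1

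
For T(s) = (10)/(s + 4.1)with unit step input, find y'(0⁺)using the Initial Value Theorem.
IVT: y'(0⁺) = lim_{s→∞} s²·Y(s) = lim_{s→∞} s·T(s).
deg(num) = 0, deg(den) = 1, relative degree = 1, so s·T(s) → (leading num)/(leading den) = 10/1 = 10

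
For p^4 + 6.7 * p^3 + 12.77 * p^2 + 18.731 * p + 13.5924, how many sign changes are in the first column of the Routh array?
Routh array:
p^4: [1, 12.77, 13.5924]; p^3: [6.7, 18.731]; p^2: [9.97433, 13.5924]; p^1: [9.60065]; p^0: [13.5924]
First column: [1, 6.7, 9.97433, 9.60065, 13.5924]. Sign changes = 0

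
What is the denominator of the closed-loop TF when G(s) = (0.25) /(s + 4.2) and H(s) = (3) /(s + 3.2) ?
Characteristic poly = G_den * H_den + G_num * H_num = (s^2 + 7.4*s + 13.44) + (0.75) = s^2 + 7.4*s + 14.19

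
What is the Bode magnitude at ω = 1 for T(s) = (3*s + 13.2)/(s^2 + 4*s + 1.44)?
Substitute s = j*1: T(j1) = 1.09969 - 3.17903j.
|T(j1)| = sqrt(Re² + Im²) = 3.364.
20*log₁₀(3.364) = 10.54 dB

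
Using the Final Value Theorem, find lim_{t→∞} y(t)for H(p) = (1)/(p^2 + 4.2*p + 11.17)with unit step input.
FVT: lim_{t→∞} y(t) = lim_{p→0} p*Y(p) where Y(p) = H(p)/p.
= lim_{p→0} H(p) = H(0) = num(0)/den(0) = 1/11.17 = 0.08953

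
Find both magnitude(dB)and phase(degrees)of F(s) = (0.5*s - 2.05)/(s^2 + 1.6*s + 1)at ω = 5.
Substitute s = j*5: F(j5) = 0.108125 - 0.068125j.
|F| = 20*log₁₀(sqrt(Re²+Im²)) = -17.87 dB.
∠F = atan2(Im, Re) = -32.21°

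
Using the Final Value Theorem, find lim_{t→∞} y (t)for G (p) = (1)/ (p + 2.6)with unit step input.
FVT: lim_{t→∞} y(t) = lim_{p→0} p*Y(p) where Y(p) = G(p)/p.
= lim_{p→0} G(p) = G(0) = num(0)/den(0) = 1/2.6 = 0.3846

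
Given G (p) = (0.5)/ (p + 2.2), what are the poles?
Set denominator = 0: p + 2.2 = 0 → Poles: -2.2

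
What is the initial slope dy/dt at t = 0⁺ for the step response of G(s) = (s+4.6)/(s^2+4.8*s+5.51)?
IVT: y'(0⁺) = lim_{s→∞} s²·Y(s) = lim_{s→∞} s·G(s).
deg(num) = 1, deg(den) = 2, relative degree = 1, so s·G(s) → (leading num)/(leading den) = 1/1 = 1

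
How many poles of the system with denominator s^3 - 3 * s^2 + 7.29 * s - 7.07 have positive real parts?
s^3 - 3*s^2 + 7.29*s - 7.07 = (s - 1.4)(s^2 - 1.6*s + 5.05). Poles: 0.8 + 2.1j, 0.8 - 2.1j, 1.4. RHP poles (Re>0): 3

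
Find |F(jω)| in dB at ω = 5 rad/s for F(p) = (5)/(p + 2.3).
Substitute p = j*5: F(j5) = 0.379663 - 0.825355j.
|F(j5)| = sqrt(Re² + Im²) = 0.9085.
20*log₁₀(0.9085) = -0.83 dB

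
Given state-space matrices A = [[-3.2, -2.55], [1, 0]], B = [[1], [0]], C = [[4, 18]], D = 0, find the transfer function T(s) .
T(s) = C(sI - A)⁻¹B + D.
Characteristic polynomial det(sI - A) = s^2 + 3.2*s + 2.55.
Numerator from C·adj(sI-A)·B + D·det(sI-A) = 4*s + 18.
T(s) = (4*s + 18)/(s^2 + 3.2*s + 2.55)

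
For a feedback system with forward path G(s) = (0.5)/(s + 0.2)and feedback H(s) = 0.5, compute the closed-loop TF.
Closed-loop T = G/(1+GH).
Numerator: G_num * H_den = 0.5.
Denominator: G_den * H_den + G_num * H_num = (s + 0.2) + (0.25) = s + 0.45.
T(s) = (0.5)/(s + 0.45)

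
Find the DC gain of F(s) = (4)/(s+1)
DC gain = F(0) = num(0)/den(0) = 4/1 = 4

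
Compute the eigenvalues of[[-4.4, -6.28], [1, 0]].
Eigenvalues solve det(λI - A) = 0.
Characteristic polynomial: λ^2 + 4.4*λ + 6.28 = 0.
Roots: -2.2 + 1.2j, -2.2 - 1.2j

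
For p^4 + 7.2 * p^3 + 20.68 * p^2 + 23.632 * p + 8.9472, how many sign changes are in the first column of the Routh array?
Routh array:
p^4: [1, 20.68, 8.9472]; p^3: [7.2, 23.632]; p^2: [17.3978, 8.9472]; p^1: [19.9292]; p^0: [8.9472]
First column: [1, 7.2, 17.3978, 19.9292, 8.9472]. Sign changes = 0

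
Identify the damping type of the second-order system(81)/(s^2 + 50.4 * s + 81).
Standard form: ωn²/(s²+2ζωn·s+ωn²) gives ωn=9, ζ=2.8.
Overdamped (ζ = 2.8 > 1)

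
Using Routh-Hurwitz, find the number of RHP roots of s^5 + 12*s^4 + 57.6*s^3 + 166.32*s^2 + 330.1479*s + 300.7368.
Routh array:
s^5: [1, 57.6, 330.1479]; s^4: [12, 166.32, 300.7368]; s^3: [43.74, 305.0865]; s^2: [82.62, 300.7368]; s^1: [145.8729]; s^0: [300.7368]
First column: [1, 12, 43.74, 82.62, 145.8729, 300.7368]. Sign changes = RHP roots = 0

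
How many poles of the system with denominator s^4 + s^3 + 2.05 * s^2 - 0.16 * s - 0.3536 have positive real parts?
s^4 + s^3 + 2.05*s^2 - 0.16*s - 0.3536 = (s - 0.4)(s + 0.4)(s^2 + s + 2.21). Poles: -0.4, -0.5 + 1.4j, -0.5 - 1.4j, 0.4. RHP poles (Re>0): 1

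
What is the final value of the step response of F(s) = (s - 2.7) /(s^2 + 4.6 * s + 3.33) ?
FVT: lim_{t→∞} y(t) = lim_{s→0} s*Y(s) where Y(s) = F(s)/s.
= lim_{s→0} F(s) = F(0) = num(0)/den(0) = -2.7/3.33 = -0.8108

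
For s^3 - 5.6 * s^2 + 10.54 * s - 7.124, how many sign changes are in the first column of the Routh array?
Routh array:
s^3: [1, 10.54]; s^2: [-5.6, -7.124]; s^1: [9.26786]; s^0: [-7.124]
First column: [1, -5.6, 9.26786, -7.124]. Sign changes = 3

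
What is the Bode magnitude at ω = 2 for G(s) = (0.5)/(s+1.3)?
Substitute s = j*2: G(j2) = 0.114236 - 0.175747j.
|G(j2)| = sqrt(Re² + Im²) = 0.2096.
20*log₁₀(0.2096) = -13.57 dB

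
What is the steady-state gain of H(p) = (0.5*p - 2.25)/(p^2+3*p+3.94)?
DC gain = H(0) = num(0)/den(0) = -2.25/3.94 = -0.5711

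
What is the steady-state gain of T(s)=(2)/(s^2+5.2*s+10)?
DC gain = T(0) = num(0)/den(0) = 2/10 = 0.2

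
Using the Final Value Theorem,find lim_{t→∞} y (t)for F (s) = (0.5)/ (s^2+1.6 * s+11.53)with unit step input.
FVT: lim_{t→∞} y(t) = lim_{s→0} s*Y(s) where Y(s) = F(s)/s.
= lim_{s→0} F(s) = F(0) = num(0)/den(0) = 0.5/11.53 = 0.04337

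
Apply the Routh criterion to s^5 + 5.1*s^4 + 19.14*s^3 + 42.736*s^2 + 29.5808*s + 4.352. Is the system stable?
Routh array:
s^5: [1, 19.14, 29.5808]; s^4: [5.1, 42.736, 4.352]; s^3: [10.7604, 28.7275]; s^2: [29.1203, 4.352]; s^1: [27.1193]; s^0: [4.352]
First column: [1, 5.1, 10.7604, 29.1203, 27.1193, 4.352]. Sign changes = 0.
Yes, stable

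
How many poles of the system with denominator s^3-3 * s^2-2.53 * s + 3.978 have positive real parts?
s^3 - 3*s^2 - 2.53*s + 3.978 = (s - 3.4)(s + 1.3)(s - 0.9). Poles: -1.3, 0.9, 3.4. RHP poles (Re>0): 2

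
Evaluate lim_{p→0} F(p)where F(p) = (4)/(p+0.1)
DC gain = F(0) = num(0)/den(0) = 4/0.1 = 40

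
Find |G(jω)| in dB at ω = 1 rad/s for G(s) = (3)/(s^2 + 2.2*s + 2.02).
Substitute s = j*1: G(j1) = 0.520373 - 1.12237j.
|G(j1)| = sqrt(Re² + Im²) = 1.237.
20*log₁₀(1.237) = 1.85 dB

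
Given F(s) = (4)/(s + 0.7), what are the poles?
Set denominator = 0: s + 0.7 = 0 → Poles: -0.7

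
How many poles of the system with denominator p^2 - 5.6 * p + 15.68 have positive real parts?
Poles: 2.8 + 2.8j, 2.8 - 2.8j. RHP poles (Re>0): 2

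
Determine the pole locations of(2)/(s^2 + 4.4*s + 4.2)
Set denominator = 0: s^2 + 4.4*s + 4.2 = (s + 3)(s + 1.4) = 0 → Poles: -1.4, -3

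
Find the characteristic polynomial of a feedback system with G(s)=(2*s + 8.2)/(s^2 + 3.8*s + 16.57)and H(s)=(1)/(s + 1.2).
Characteristic poly = G_den * H_den + G_num * H_num = (s^3 + 5*s^2 + 21.13*s + 19.884) + (2*s + 8.2) = s^3 + 5*s^2 + 23.13*s + 28.084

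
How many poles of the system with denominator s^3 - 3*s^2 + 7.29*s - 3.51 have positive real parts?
s^3 - 3*s^2 + 7.29*s - 3.51 = (s - 0.6)(s^2 - 2.4*s + 5.85). Poles: 0.6, 1.2 + 2.1j, 1.2 - 2.1j. RHP poles (Re>0): 3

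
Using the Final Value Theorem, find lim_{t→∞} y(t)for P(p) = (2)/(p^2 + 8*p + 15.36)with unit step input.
FVT: lim_{t→∞} y(t) = lim_{p→0} p*Y(p) where Y(p) = P(p)/p.
= lim_{p→0} P(p) = P(0) = num(0)/den(0) = 2/15.36 = 0.1302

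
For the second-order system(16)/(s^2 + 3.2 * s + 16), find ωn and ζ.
Standard form: ωn²/(s²+2ζωn·s+ωn²).
const=16=ωn² → ωn=4, s coeff=3.2=2ζωn → ζ=0.4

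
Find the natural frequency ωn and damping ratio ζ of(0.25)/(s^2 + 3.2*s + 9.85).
Underdamped: complex pole -1.6 + 2.7j. ωn = |pole| = 3.138, ζ = -Re(pole)/ωn = 0.5098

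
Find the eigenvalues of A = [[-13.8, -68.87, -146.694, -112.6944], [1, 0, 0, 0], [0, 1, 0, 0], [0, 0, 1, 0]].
Eigenvalues solve det(λI - A) = 0.
Characteristic polynomial: λ^4 + 13.8*λ^3 + 68.87*λ^2 + 146.694*λ + 112.6944 = 0.
Factor: (λ + 4.8)(λ + 4.3)(λ + 2.6)(λ + 2.1) = 0.
Roots: -2.1, -2.6, -4.3, -4.8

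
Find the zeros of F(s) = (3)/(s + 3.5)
Numerator is a nonzero constant (3) → Zeros: none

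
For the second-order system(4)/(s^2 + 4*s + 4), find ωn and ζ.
Standard form: ωn²/(s²+2ζωn·s+ωn²).
const=4=ωn² → ωn=2, s coeff=4=2ζωn → ζ=1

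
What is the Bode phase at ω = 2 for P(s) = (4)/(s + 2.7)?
Substitute s = j*2: P(j2) = 0.956599 - 0.708592j.
∠P(j2) = atan2(Im, Re) = atan2(-0.708592, 0.956599) = -36.53°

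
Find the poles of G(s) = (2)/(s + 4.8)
Set denominator = 0: s + 4.8 = 0 → Poles: -4.8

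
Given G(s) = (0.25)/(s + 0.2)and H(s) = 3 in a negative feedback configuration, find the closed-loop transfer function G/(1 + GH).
Closed-loop T = G/(1+GH).
Numerator: G_num * H_den = 0.25.
Denominator: G_den * H_den + G_num * H_num = (s + 0.2) + (0.75) = s + 0.95.
T(s) = (0.25)/(s + 0.95)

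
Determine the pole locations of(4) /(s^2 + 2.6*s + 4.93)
Set denominator = 0: s^2 + 2.6*s + 4.93 = 0 → Poles: -1.3 + 1.8j, -1.3 - 1.8j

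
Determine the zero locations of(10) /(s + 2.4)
Numerator is a nonzero constant (10) → Zeros: none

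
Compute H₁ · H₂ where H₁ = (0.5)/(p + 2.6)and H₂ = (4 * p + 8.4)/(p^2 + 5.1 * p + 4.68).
Series: H = H₁ · H₂ = (n₁·n₂)/(d₁·d₂).
Num: n₁·n₂ = 2*p + 4.2. Den: d₁·d₂ = p^3 + 7.7*p^2 + 17.94*p + 12.168.
H(p) = (2*p + 4.2)/(p^3 + 7.7*p^2 + 17.94*p + 12.168)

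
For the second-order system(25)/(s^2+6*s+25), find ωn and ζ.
Standard form: ωn²/(s²+2ζωn·s+ωn²).
const=25=ωn² → ωn=5, s coeff=6=2ζωn → ζ=0.6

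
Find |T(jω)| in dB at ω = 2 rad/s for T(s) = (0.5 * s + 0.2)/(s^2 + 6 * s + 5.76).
Substitute s = j*2: T(j2) = 0.0839715 - 0.00435085j.
|T(j2)| = sqrt(Re² + Im²) = 0.08408.
20*log₁₀(0.08408) = -21.51 dB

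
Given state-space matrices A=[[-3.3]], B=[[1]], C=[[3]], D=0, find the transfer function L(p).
L(p) = C(pI - A)⁻¹B + D.
Characteristic polynomial det(pI - A) = p + 3.3.
Numerator from C·adj(pI-A)·B + D·det(pI-A) = 3.
L(p) = (3)/(p + 3.3)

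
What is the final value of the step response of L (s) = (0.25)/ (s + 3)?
FVT: lim_{t→∞} y(t) = lim_{s→0} s*Y(s) where Y(s) = L(s)/s.
= lim_{s→0} L(s) = L(0) = num(0)/den(0) = 0.25/3 = 0.08333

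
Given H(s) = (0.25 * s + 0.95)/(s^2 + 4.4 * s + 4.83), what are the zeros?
Set numerator = 0: 0.25*s + 0.95 = 0 → Zeros: -3.8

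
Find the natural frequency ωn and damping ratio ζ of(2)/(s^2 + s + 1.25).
Underdamped: complex pole -0.5 + 1j. ωn = |pole| = 1.118, ζ = -Re(pole)/ωn = 0.4472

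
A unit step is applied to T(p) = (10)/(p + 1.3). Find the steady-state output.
FVT: lim_{t→∞} y(t) = lim_{p→0} p*Y(p) where Y(p) = T(p)/p.
= lim_{p→0} T(p) = T(0) = num(0)/den(0) = 10/1.3 = 7.692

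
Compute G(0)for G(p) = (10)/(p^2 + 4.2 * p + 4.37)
DC gain = G(0) = num(0)/den(0) = 10/4.37 = 2.288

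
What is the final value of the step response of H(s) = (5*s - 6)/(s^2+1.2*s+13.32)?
FVT: lim_{t→∞} y(t) = lim_{s→0} s*Y(s) where Y(s) = H(s)/s.
= lim_{s→0} H(s) = H(0) = num(0)/den(0) = -6/13.32 = -0.4505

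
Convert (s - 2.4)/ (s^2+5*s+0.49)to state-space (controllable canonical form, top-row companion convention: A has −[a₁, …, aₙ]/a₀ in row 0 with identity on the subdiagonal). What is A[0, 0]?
Reachable canonical form for den = s^2 + 5*s + 0.49: top row of A = -[a₁,a₂,...,aₙ]/a₀, ones on the subdiagonal, zeros elsewhere.
A = [[-5, -0.49], [1, 0]].
A[0,0] = -5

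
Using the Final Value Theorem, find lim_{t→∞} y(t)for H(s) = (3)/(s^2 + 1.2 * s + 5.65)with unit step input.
FVT: lim_{t→∞} y(t) = lim_{s→0} s*Y(s) where Y(s) = H(s)/s.
= lim_{s→0} H(s) = H(0) = num(0)/den(0) = 3/5.65 = 0.531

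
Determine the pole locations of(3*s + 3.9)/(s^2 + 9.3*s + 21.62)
Set denominator = 0: s^2 + 9.3*s + 21.62 = (s + 4.7)(s + 4.6) = 0 → Poles: -4.6, -4.7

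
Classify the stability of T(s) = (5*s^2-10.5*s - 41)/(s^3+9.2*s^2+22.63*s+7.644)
Denominator: s^3 + 9.2*s^2 + 22.63*s + 7.644 = (s + 4.9)(s + 0.4)(s + 3.9). Poles: -0.4, -3.9, -4.9. Stable (all poles in LHP)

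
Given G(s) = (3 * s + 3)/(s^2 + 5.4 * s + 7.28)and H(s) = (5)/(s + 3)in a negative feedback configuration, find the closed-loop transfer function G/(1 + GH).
Closed-loop T = G/(1+GH).
Numerator: G_num * H_den = 3*s^2 + 12*s + 9.
Denominator: G_den * H_den + G_num * H_num = (s^3 + 8.4*s^2 + 23.48*s + 21.84) + (15*s + 15) = s^3 + 8.4*s^2 + 38.48*s + 36.84.
T(s) = (3*s^2 + 12*s + 9)/(s^3 + 8.4*s^2 + 38.48*s + 36.84)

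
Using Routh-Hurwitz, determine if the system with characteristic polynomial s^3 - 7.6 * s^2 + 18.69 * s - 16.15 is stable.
Routh array:
s^3: [1, 18.69]; s^2: [-7.6, -16.15]; s^1: [16.565]; s^0: [-16.15]
First column: [1, -7.6, 16.565, -16.15]. Sign changes = 3.
No, unstable (3 RHP root(s))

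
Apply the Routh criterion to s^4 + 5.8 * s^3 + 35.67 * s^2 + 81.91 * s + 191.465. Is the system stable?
Routh array:
s^4: [1, 35.67, 191.465]; s^3: [5.8, 81.91]; s^2: [21.5476, 191.465]; s^1: [30.373]; s^0: [191.465]
First column: [1, 5.8, 21.5476, 30.373, 191.465]. Sign changes = 0.
Yes, stable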